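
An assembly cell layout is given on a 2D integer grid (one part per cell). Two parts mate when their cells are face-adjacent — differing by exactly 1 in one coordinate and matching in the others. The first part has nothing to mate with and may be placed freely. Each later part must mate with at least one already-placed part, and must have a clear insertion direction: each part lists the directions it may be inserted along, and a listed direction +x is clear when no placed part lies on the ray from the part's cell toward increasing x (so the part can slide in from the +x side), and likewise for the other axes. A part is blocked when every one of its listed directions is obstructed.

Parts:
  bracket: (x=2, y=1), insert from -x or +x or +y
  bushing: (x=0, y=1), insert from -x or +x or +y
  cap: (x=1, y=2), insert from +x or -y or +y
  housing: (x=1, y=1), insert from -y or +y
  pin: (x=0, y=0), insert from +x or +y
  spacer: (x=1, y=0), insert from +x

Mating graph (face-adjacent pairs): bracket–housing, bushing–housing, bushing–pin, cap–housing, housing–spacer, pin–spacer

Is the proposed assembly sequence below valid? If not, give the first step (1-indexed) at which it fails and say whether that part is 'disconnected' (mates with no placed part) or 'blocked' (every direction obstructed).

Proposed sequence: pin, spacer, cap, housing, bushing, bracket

1. pin@(0, 0) [+x clear] — {pin}
2. spacer@(1, 0) [+x clear] — {pin, spacer}
3. cap@(1, 2) — no placed neighbour ⇒ disconnected

Invalid at step 3 (disconnected)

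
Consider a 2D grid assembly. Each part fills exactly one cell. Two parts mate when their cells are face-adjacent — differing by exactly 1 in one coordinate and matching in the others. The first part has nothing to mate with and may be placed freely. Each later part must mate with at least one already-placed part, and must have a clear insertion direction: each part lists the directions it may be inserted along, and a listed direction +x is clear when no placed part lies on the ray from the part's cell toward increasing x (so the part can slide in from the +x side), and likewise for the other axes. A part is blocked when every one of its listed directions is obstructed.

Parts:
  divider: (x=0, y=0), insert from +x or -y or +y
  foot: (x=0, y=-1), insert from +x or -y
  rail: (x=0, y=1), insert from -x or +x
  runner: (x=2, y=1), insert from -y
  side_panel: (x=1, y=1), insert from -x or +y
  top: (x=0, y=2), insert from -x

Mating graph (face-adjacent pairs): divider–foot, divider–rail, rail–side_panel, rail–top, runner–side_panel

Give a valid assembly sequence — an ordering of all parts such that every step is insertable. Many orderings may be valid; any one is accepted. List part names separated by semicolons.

1. divider@(0, 0) [+x clear] — {divider}
2. rail@(0, 1) [-x clear] — {divider, rail}
3. side_panel@(1, 1) [+y clear] — {divider, rail, side_panel}
4. runner@(2, 1) [-y clear] — {divider, rail, runner, side_panel}
5. top@(0, 2) [-x clear] — {divider, rail, runner, side_panel, top}
6. foot@(0, -1) [+x clear] — {divider, foot, rail, runner, side_panel, top}

divider; rail; side_panel; runner; top; foot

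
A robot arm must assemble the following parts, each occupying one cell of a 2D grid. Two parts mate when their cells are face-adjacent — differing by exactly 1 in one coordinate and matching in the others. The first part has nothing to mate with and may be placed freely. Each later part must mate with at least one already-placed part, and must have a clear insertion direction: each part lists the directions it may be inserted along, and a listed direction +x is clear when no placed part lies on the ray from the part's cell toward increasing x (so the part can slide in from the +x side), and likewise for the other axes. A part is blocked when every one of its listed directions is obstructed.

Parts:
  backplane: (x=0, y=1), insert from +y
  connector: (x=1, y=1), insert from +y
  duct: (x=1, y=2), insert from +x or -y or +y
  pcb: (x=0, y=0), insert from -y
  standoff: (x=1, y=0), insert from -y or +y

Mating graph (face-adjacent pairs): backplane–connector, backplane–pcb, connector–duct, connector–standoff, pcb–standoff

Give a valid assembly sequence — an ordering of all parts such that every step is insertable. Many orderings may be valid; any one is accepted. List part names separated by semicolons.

1. backplane@(0, 1) [+y clear] — {backplane}
2. pcb@(0, 0) [-y clear] — {backplane, pcb}
3. standoff@(1, 0) [-y clear] — {backplane, pcb, standoff}
4. connector@(1, 1) [+y clear] — {backplane, connector, pcb, standoff}
5. duct@(1, 2) [+x clear] — {backplane, connector, duct, pcb, standoff}

backplane; pcb; standoff; connector; duct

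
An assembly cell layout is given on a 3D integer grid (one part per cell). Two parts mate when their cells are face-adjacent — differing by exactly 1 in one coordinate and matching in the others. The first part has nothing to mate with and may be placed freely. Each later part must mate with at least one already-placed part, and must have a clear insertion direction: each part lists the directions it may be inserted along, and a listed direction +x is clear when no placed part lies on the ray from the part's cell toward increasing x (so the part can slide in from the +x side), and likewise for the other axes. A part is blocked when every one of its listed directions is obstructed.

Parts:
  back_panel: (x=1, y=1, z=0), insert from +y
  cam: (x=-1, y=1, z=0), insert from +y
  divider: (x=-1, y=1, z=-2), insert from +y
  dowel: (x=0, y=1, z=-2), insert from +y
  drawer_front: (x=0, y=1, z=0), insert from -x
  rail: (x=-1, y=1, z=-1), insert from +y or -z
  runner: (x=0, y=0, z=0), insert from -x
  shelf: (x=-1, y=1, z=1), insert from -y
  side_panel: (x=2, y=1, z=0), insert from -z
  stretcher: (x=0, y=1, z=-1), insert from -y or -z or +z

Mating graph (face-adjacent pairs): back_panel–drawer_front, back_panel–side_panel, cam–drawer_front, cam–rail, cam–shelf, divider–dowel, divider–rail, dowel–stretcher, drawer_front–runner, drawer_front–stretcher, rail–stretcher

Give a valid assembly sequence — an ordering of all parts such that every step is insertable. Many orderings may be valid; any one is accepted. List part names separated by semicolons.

1. back_panel@(1, 1, 0) [+y clear] — {back_panel}
2. drawer_front@(0, 1, 0) [-x clear] — {back_panel, drawer_front}
3. cam@(-1, 1, 0) [+y clear] — {back_panel, cam, drawer_front}
4. shelf@(-1, 1, 1) [-y clear] — {back_panel, cam, drawer_front, shelf}
5. stretcher@(0, 1, -1) [-y clear] — {back_panel, cam, drawer_front, shelf, stretcher}
6. dowel@(0, 1, -2) [+y clear] — {back_panel, cam, dowel, drawer_front, shelf, stretcher}
7. divider@(-1, 1, -2) [+y clear] — {back_panel, cam, divider, dowel, drawer_front, shelf, stretcher}
8. runner@(0, 0, 0) [-x clear] — {back_panel, cam, divider, dowel, drawer_front, runner, shelf, stretcher}
9. rail@(-1, 1, -1) [+y clear] — {back_panel, cam, divider, dowel, drawer_front, rail, runner, shelf, stretcher}
10. side_panel@(2, 1, 0) [-z clear] — {back_panel, cam, divider, dowel, drawer_front, rail, runner, shelf, side_panel, stretcher}

back_panel; drawer_front; cam; shelf; stretcher; dowel; divider; runner; rail; side_panel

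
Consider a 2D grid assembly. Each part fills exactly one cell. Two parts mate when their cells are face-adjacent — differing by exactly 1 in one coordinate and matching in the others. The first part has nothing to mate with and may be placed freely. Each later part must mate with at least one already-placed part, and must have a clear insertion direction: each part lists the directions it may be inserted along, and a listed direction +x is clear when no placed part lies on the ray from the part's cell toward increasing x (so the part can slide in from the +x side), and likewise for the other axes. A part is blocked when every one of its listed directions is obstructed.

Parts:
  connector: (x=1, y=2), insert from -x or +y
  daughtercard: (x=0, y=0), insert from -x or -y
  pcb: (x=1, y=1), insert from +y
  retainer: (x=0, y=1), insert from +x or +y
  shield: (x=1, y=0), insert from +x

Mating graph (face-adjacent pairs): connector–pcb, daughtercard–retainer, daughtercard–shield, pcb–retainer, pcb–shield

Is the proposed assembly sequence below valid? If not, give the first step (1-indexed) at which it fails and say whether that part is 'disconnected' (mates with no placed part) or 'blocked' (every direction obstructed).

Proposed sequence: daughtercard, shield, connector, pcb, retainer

Invalid at step 3 (disconnected)

1. daughtercard@(0, 0) [-x clear] — {daughtercard}
2. shield@(1, 0) [+x clear] — {daughtercard, shield}
3. connector@(1, 2) — no placed neighbour ⇒ disconnected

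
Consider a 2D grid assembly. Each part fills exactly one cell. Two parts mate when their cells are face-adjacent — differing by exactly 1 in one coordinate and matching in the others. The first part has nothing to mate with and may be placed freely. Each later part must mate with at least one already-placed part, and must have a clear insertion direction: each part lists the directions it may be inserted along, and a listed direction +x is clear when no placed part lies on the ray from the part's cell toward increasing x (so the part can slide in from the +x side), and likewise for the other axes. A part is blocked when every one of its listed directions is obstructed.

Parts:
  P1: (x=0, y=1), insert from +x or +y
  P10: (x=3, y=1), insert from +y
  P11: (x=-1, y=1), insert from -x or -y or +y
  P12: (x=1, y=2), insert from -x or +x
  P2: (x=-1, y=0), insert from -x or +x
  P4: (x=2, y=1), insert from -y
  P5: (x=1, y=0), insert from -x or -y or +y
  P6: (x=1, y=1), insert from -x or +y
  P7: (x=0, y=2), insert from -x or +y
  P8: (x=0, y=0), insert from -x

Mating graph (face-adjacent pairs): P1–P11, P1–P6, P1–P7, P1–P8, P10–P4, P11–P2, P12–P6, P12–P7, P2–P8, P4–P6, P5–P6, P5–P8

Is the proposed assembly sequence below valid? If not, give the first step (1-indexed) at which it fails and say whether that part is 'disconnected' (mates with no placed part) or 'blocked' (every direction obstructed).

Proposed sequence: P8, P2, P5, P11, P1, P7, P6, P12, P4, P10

Valid

1. P8@(0, 0) [-x clear] — {P8}
2. P2@(-1, 0) [-x clear] — {P2, P8}
3. P5@(1, 0) [-y clear] — {P2, P5, P8}
4. P11@(-1, 1) [-x clear] — {P11, P2, P5, P8}
5. P1@(0, 1) [+x clear] — {P1, P11, P2, P5, P8}
6. P7@(0, 2) [-x clear] — {P1, P11, P2, P5, P7, P8}
7. P6@(1, 1) [+y clear] — {P1, P11, P2, P5, P6, P7, P8}
8. P12@(1, 2) [+x clear] — {P1, P11, P12, P2, P5, P6, P7, P8}
9. P4@(2, 1) [-y clear] — {P1, P11, P12, P2, P4, P5, P6, P7, P8}
10. P10@(3, 1) [+y clear] — {P1, P10, P11, P12, P2, P4, P5, P6, P7, P8}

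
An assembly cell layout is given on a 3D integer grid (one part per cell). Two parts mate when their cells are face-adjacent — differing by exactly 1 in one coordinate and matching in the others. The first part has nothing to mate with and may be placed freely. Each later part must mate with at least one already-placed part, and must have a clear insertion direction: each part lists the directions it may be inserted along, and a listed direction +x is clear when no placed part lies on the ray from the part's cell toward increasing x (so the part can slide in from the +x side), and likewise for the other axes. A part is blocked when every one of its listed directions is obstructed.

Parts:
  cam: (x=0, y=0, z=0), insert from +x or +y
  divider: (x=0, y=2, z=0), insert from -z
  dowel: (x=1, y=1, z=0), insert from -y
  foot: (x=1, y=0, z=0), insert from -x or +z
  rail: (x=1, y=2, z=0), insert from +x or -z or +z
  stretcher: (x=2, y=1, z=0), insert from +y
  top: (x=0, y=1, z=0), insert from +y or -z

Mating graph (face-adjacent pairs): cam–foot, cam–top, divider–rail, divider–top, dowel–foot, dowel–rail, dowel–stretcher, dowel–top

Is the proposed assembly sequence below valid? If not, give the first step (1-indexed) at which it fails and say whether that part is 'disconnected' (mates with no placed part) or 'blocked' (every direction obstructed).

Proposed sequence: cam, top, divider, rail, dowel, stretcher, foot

1. cam@(0, 0, 0) [+x clear] — {cam}
2. top@(0, 1, 0) [+y clear] — {cam, top}
3. divider@(0, 2, 0) [-z clear] — {cam, divider, top}
4. rail@(1, 2, 0) [+x clear] — {cam, divider, rail, top}
5. dowel@(1, 1, 0) [-y clear] — {cam, divider, dowel, rail, top}
6. stretcher@(2, 1, 0) [+y clear] — {cam, divider, dowel, rail, stretcher, top}
7. foot@(1, 0, 0) [+z clear] — {cam, divider, dowel, foot, rail, stretcher, top}

Valid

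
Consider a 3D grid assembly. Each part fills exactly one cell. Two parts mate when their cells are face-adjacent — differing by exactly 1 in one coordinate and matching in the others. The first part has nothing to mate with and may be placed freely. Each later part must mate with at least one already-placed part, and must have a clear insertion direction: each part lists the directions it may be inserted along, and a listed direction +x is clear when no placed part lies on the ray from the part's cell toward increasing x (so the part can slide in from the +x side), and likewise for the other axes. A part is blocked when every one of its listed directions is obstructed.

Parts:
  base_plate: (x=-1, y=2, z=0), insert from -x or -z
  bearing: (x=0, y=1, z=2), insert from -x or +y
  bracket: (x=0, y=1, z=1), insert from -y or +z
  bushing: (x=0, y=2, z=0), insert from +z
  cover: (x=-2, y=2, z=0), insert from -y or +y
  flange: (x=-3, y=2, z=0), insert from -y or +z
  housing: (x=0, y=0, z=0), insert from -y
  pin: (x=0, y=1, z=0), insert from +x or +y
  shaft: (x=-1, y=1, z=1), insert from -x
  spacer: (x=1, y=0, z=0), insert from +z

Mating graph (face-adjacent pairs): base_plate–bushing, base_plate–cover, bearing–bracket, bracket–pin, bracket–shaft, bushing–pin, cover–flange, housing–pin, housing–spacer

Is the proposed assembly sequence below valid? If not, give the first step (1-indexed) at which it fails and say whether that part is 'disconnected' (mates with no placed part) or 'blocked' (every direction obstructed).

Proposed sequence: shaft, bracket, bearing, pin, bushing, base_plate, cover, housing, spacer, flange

1. shaft@(-1, 1, 1) [-x clear] — {shaft}
2. bracket@(0, 1, 1) [-y clear] — {bracket, shaft}
3. bearing@(0, 1, 2) [-x clear] — {bearing, bracket, shaft}
4. pin@(0, 1, 0) [+x clear] — {bearing, bracket, pin, shaft}
5. bushing@(0, 2, 0) [+z clear] — {bearing, bracket, bushing, pin, shaft}
6. base_plate@(-1, 2, 0) [-x clear] — {base_plate, bearing, bracket, bushing, pin, shaft}
7. cover@(-2, 2, 0) [-y clear] — {base_plate, bearing, bracket, bushing, cover, pin, shaft}
8. housing@(0, 0, 0) [-y clear] — {base_plate, bearing, bracket, bushing, cover, housing, pin, shaft}
9. spacer@(1, 0, 0) [+z clear] — {base_plate, bearing, bracket, bushing, cover, housing, pin, shaft, spacer}
10. flange@(-3, 2, 0) [-y clear] — {base_plate, bearing, bracket, bushing, cover, flange, housing, pin, shaft, spacer}

Valid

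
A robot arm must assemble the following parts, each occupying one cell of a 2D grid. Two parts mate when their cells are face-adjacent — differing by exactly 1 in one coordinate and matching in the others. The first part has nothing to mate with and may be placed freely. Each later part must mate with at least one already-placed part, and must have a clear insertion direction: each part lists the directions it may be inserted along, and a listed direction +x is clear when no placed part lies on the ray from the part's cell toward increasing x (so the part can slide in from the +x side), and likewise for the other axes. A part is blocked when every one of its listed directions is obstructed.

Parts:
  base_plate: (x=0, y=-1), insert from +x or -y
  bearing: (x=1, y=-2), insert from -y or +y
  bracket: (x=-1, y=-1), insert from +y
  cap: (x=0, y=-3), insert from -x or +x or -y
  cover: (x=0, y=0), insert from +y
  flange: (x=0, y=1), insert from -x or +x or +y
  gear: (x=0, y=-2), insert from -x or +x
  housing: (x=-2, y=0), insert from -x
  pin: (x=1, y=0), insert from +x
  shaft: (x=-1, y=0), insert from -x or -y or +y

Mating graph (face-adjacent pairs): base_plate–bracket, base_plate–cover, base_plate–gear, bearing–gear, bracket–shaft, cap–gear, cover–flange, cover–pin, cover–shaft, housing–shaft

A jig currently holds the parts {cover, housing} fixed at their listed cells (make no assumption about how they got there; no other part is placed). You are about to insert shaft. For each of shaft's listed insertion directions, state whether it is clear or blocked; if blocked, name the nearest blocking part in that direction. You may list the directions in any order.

+y: clear; -x: blocked by housing; -y: clear

-x: nearest on ray is housing@(-2, 0) ⇒ blocked
-y: ray from shaft(-1, 0) has no placed part ⇒ clear
+y: ray from shaft(-1, 0) has no placed part ⇒ clear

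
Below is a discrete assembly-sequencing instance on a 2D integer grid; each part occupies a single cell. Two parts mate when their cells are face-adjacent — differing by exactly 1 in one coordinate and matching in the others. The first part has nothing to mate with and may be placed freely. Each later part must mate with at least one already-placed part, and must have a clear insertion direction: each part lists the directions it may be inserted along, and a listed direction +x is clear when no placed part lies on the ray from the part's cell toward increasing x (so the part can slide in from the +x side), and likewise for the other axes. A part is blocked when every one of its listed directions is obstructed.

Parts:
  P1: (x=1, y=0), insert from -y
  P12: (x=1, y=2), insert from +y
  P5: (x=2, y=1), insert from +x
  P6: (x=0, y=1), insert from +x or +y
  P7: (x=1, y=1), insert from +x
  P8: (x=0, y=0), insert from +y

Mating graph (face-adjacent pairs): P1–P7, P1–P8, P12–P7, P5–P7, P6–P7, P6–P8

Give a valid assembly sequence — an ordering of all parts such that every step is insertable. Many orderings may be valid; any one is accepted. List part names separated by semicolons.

1. P8@(0, 0) [+y clear] — {P8}
2. P6@(0, 1) [+x clear] — {P6, P8}
3. P1@(1, 0) [-y clear] — {P1, P6, P8}
4. P7@(1, 1) [+x clear] — {P1, P6, P7, P8}
5. P5@(2, 1) [+x clear] — {P1, P5, P6, P7, P8}
6. P12@(1, 2) [+y clear] — {P1, P12, P5, P6, P7, P8}

P8; P6; P1; P7; P5; P12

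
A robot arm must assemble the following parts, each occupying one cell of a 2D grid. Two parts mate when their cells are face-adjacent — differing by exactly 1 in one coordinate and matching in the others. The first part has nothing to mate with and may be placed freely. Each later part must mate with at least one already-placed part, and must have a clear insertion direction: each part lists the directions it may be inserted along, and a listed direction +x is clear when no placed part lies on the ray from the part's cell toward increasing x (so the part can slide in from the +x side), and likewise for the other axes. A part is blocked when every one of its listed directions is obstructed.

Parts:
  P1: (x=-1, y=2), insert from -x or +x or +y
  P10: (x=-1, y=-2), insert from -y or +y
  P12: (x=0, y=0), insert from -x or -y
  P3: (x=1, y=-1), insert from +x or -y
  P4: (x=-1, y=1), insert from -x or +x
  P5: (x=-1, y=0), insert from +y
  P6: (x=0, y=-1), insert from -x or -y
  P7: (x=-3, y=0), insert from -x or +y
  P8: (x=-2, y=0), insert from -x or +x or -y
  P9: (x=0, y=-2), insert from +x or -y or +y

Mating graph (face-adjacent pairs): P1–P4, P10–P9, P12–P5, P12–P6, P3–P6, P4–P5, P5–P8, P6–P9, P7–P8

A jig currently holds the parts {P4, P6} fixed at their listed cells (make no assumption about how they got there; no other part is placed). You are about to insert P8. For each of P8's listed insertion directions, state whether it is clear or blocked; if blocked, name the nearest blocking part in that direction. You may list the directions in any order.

-x: ray from P8(-2, 0) has no placed part ⇒ clear
+x: ray from P8(-2, 0) has no placed part ⇒ clear
-y: ray from P8(-2, 0) has no placed part ⇒ clear

+x: clear; -x: clear; -y: clear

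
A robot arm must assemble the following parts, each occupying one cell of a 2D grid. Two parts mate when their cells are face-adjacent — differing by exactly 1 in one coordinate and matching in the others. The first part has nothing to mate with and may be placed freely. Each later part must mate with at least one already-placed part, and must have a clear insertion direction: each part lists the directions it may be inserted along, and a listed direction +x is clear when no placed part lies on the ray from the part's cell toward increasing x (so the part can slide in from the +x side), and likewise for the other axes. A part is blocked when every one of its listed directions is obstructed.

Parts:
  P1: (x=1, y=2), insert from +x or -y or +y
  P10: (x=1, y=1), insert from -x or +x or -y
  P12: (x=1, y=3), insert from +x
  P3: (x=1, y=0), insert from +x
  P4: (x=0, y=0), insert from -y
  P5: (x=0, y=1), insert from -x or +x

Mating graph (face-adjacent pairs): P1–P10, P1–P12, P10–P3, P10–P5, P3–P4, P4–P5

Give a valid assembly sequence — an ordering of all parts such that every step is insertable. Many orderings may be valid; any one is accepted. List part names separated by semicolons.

1. P4@(0, 0) [-y clear] — {P4}
2. P5@(0, 1) [-x clear] — {P4, P5}
3. P3@(1, 0) [+x clear] — {P3, P4, P5}
4. P10@(1, 1) [+x clear] — {P10, P3, P4, P5}
5. P1@(1, 2) [+x clear] — {P1, P10, P3, P4, P5}
6. P12@(1, 3) [+x clear] — {P1, P10, P12, P3, P4, P5}

P4; P5; P3; P10; P1; P12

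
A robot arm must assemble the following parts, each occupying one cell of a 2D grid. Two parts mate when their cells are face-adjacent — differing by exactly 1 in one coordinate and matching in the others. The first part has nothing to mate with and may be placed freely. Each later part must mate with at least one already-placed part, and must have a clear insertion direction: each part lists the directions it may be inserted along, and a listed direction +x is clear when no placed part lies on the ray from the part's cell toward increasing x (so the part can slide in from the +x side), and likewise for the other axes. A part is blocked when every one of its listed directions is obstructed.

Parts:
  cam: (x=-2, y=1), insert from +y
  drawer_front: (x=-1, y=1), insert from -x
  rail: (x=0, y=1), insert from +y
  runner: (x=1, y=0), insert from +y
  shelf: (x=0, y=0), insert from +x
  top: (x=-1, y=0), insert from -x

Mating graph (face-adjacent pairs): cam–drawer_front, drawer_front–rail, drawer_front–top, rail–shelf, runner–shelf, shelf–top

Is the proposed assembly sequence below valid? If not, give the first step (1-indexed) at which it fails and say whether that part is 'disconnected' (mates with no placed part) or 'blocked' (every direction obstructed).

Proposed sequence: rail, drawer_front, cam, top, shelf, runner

1. rail@(0, 1) [+y clear] — {rail}
2. drawer_front@(-1, 1) [-x clear] — {drawer_front, rail}
3. cam@(-2, 1) [+y clear] — {cam, drawer_front, rail}
4. top@(-1, 0) [-x clear] — {cam, drawer_front, rail, top}
5. shelf@(0, 0) [+x clear] — {cam, drawer_front, rail, shelf, top}
6. runner@(1, 0) [+y clear] — {cam, drawer_front, rail, runner, shelf, top}

Valid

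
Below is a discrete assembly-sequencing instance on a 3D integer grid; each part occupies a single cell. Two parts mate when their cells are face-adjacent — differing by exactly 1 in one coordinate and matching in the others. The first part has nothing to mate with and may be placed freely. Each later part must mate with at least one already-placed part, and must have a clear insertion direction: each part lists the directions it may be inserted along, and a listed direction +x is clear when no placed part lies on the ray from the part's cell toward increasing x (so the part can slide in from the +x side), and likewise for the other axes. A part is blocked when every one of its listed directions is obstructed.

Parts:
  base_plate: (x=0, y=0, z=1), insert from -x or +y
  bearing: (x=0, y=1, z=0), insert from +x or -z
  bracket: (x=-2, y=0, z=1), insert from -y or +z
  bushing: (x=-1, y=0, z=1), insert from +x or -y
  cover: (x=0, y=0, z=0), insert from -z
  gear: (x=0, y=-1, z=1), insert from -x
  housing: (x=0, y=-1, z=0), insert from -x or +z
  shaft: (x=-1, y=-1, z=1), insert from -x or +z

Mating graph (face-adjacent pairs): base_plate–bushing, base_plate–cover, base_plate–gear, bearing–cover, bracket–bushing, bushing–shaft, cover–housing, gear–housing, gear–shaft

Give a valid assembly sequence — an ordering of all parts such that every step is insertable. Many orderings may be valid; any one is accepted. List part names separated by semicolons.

1. bushing@(-1, 0, 1) [+x clear] — {bushing}
2. bracket@(-2, 0, 1) [-y clear] — {bracket, bushing}
3. base_plate@(0, 0, 1) [+y clear] — {base_plate, bracket, bushing}
4. gear@(0, -1, 1) [-x clear] — {base_plate, bracket, bushing, gear}
5. shaft@(-1, -1, 1) [-x clear] — {base_plate, bracket, bushing, gear, shaft}
6. cover@(0, 0, 0) [-z clear] — {base_plate, bracket, bushing, cover, gear, shaft}
7. bearing@(0, 1, 0) [+x clear] — {base_plate, bearing, bracket, bushing, cover, gear, shaft}
8. housing@(0, -1, 0) [-x clear] — {base_plate, bearing, bracket, bushing, cover, gear, housing, shaft}

bushing; bracket; base_plate; gear; shaft; cover; bearing; housing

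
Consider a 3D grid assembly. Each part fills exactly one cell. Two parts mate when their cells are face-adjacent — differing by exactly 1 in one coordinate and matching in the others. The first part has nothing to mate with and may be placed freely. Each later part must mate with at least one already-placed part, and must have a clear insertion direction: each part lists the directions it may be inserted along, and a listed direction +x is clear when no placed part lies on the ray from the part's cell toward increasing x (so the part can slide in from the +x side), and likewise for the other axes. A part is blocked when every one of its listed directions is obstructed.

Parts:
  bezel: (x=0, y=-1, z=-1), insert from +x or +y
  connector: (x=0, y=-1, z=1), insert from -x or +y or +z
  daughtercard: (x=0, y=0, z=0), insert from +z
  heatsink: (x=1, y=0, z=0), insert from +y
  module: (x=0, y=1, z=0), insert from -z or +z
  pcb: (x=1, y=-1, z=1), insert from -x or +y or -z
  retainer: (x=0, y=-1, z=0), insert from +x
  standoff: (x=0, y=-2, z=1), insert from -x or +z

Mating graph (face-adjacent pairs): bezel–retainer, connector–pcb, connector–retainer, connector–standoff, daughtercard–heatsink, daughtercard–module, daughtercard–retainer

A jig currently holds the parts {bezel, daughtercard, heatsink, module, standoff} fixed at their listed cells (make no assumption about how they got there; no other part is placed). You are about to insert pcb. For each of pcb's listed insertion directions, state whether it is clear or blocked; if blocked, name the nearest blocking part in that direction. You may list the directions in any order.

-x: ray from pcb(1, -1, 1) has no placed part ⇒ clear
+y: ray from pcb(1, -1, 1) has no placed part ⇒ clear
-z: ray from pcb(1, -1, 1) has no placed part ⇒ clear

+y: clear; -x: clear; -z: clear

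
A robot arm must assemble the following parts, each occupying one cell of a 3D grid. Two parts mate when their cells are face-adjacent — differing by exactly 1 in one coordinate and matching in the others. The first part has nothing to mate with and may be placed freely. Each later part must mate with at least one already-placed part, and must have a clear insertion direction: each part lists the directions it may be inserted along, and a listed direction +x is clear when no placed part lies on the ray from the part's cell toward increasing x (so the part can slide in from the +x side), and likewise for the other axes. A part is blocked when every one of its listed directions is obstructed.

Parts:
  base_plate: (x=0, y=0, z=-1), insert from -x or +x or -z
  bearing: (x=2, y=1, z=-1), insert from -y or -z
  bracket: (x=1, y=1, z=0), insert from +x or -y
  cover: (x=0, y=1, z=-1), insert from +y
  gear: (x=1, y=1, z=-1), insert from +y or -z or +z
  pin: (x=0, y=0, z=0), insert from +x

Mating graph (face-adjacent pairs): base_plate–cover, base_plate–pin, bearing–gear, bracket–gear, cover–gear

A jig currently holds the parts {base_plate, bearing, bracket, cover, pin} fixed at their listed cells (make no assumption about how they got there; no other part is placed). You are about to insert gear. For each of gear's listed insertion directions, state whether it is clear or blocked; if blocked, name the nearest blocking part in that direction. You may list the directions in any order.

+y: clear; +z: blocked by bracket; -z: clear

+y: ray from gear(1, 1, -1) has no placed part ⇒ clear
-z: ray from gear(1, 1, -1) has no placed part ⇒ clear
+z: nearest on ray is bracket@(1, 1, 0) ⇒ blocked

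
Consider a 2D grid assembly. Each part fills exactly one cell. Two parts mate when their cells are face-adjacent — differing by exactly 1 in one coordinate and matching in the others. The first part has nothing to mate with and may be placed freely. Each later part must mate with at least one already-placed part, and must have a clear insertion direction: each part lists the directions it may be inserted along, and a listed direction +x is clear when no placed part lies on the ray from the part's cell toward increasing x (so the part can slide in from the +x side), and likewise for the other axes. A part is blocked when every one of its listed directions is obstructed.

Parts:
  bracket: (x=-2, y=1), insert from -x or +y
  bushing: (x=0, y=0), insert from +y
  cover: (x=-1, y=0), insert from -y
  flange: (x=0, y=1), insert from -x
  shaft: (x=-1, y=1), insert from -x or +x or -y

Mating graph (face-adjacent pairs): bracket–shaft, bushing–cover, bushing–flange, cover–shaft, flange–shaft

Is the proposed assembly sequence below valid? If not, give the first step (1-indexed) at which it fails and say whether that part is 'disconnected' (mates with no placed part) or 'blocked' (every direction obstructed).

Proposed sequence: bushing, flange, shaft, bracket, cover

Valid

1. bushing@(0, 0) [+y clear] — {bushing}
2. flange@(0, 1) [-x clear] — {bushing, flange}
3. shaft@(-1, 1) [-x clear] — {bushing, flange, shaft}
4. bracket@(-2, 1) [-x clear] — {bracket, bushing, flange, shaft}
5. cover@(-1, 0) [-y clear] — {bracket, bushing, cover, flange, shaft}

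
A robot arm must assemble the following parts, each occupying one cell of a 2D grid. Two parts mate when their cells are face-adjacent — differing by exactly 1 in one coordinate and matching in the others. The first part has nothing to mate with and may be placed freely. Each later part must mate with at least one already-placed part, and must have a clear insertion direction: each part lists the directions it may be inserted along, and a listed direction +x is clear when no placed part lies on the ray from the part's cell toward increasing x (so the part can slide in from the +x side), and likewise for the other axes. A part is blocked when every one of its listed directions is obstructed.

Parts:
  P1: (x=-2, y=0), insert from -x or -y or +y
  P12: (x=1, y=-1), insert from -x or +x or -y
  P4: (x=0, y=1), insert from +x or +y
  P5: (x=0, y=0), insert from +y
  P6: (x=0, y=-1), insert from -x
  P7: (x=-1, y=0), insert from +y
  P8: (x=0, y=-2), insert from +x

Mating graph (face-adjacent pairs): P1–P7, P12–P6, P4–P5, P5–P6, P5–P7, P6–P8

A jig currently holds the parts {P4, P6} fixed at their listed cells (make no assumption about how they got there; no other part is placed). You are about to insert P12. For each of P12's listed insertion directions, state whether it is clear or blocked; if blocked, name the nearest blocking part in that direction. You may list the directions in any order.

+x: clear; -x: blocked by P6; -y: clear

-x: nearest on ray is P6@(0, -1) ⇒ blocked
+x: ray from P12(1, -1) has no placed part ⇒ clear
-y: ray from P12(1, -1) has no placed part ⇒ clear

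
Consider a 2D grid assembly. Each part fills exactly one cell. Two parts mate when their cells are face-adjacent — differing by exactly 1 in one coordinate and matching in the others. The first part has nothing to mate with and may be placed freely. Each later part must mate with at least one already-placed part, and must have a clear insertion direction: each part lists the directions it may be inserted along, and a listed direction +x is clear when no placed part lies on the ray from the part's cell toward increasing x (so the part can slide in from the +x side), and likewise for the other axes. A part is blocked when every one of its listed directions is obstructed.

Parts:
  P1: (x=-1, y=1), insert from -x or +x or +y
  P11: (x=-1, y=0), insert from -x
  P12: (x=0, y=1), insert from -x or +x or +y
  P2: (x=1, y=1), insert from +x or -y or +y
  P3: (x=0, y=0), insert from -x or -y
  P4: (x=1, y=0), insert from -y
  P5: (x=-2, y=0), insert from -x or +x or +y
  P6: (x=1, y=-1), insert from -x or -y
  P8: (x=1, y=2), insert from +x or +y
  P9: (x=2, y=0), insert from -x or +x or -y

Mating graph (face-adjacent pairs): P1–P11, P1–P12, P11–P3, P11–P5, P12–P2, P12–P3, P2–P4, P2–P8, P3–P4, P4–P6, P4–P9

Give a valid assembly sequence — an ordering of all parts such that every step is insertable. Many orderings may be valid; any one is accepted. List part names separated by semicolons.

P3; P12; P2; P11; P5; P1; P4; P6; P9; P8

1. P3@(0, 0) [-x clear] — {P3}
2. P12@(0, 1) [-x clear] — {P12, P3}
3. P2@(1, 1) [+x clear] — {P12, P2, P3}
4. P11@(-1, 0) [-x clear] — {P11, P12, P2, P3}
5. P5@(-2, 0) [-x clear] — {P11, P12, P2, P3, P5}
6. P1@(-1, 1) [-x clear] — {P1, P11, P12, P2, P3, P5}
7. P4@(1, 0) [-y clear] — {P1, P11, P12, P2, P3, P4, P5}
8. P6@(1, -1) [-x clear] — {P1, P11, P12, P2, P3, P4, P5, P6}
9. P9@(2, 0) [+x clear] — {P1, P11, P12, P2, P3, P4, P5, P6, P9}
10. P8@(1, 2) [+x clear] — {P1, P11, P12, P2, P3, P4, P5, P6, P8, P9}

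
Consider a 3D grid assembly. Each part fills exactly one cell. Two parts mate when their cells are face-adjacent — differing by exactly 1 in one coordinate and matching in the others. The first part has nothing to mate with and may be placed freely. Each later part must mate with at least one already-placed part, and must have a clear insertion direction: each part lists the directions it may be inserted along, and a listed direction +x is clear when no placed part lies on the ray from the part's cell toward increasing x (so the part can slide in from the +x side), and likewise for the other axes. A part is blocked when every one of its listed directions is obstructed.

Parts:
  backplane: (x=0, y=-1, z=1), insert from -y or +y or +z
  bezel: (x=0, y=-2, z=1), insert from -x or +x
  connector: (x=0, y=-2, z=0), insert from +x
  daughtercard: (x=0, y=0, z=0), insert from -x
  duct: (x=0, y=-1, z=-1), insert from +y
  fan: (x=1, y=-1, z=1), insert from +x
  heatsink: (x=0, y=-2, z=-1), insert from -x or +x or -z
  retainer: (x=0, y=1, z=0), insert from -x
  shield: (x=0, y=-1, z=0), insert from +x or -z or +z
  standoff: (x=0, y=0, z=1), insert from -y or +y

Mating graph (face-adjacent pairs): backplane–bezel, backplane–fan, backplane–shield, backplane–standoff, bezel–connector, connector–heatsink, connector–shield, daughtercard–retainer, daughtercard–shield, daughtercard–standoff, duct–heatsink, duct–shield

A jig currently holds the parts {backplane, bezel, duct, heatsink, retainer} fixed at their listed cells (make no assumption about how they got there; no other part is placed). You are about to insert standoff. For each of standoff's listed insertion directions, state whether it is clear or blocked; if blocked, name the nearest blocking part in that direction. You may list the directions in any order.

-y: nearest on ray is backplane@(0, -1, 1) ⇒ blocked
+y: ray from standoff(0, 0, 1) has no placed part ⇒ clear

+y: clear; -y: blocked by backplane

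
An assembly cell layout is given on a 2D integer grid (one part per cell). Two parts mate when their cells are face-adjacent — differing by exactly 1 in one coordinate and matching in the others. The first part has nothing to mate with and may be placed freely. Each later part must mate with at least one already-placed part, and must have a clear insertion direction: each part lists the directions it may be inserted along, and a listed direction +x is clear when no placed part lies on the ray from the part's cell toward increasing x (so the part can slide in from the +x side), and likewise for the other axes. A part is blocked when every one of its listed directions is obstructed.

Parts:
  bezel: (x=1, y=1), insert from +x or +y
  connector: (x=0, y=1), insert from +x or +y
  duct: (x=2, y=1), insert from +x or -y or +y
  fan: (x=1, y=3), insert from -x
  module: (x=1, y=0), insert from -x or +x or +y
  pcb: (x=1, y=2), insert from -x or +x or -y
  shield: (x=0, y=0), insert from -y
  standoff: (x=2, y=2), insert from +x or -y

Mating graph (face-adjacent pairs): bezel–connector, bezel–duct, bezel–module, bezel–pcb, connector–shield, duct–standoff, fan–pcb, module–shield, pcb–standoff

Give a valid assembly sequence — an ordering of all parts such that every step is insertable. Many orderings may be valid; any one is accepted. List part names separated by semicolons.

1. connector@(0, 1) [+x clear] — {connector}
2. shield@(0, 0) [-y clear] — {connector, shield}
3. bezel@(1, 1) [+x clear] — {bezel, connector, shield}
4. duct@(2, 1) [+x clear] — {bezel, connector, duct, shield}
5. standoff@(2, 2) [+x clear] — {bezel, connector, duct, shield, standoff}
6. pcb@(1, 2) [-x clear] — {bezel, connector, duct, pcb, shield, standoff}
7. fan@(1, 3) [-x clear] — {bezel, connector, duct, fan, pcb, shield, standoff}
8. module@(1, 0) [+x clear] — {bezel, connector, duct, fan, module, pcb, shield, standoff}

connector; shield; bezel; duct; standoff; pcb; fan; module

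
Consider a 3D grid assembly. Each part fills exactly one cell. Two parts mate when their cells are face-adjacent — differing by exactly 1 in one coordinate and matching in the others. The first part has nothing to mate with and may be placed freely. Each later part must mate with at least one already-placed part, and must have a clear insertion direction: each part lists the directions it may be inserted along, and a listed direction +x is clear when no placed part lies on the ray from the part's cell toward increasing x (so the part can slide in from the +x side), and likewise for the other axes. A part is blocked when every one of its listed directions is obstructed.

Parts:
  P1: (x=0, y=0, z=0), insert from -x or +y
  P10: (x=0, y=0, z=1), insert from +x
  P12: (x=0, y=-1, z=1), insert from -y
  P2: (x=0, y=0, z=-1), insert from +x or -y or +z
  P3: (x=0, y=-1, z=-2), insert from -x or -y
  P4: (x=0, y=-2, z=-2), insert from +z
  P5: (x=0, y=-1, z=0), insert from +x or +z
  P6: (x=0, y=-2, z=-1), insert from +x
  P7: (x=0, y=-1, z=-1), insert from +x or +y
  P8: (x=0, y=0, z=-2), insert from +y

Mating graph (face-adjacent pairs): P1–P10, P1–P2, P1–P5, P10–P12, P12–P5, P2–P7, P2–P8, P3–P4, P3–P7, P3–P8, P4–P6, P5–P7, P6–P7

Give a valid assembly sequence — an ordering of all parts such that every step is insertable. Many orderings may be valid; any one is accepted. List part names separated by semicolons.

P12; P5; P7; P1; P3; P4; P6; P2; P8; P10

1. P12@(0, -1, 1) [-y clear] — {P12}
2. P5@(0, -1, 0) [+x clear] — {P12, P5}
3. P7@(0, -1, -1) [+x clear] — {P12, P5, P7}
4. P1@(0, 0, 0) [-x clear] — {P1, P12, P5, P7}
5. P3@(0, -1, -2) [-x clear] — {P1, P12, P3, P5, P7}
6. P4@(0, -2, -2) [+z clear] — {P1, P12, P3, P4, P5, P7}
7. P6@(0, -2, -1) [+x clear] — {P1, P12, P3, P4, P5, P6, P7}
8. P2@(0, 0, -1) [+x clear] — {P1, P12, P2, P3, P4, P5, P6, P7}
9. P8@(0, 0, -2) [+y clear] — {P1, P12, P2, P3, P4, P5, P6, P7, P8}
10. P10@(0, 0, 1) [+x clear] — {P1, P10, P12, P2, P3, P4, P5, P6, P7, P8}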